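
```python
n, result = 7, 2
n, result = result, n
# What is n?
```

Trace:
`n, result = 7, 2` → n = 7; result = 2
`n, result = result, n` → n = 2; result = 7
So n = 2

Answer: 2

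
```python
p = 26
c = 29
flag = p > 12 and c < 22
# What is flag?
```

Trace:
`p = 26` → p = 26
`c = 29` → c = 29
`flag = p > 12 and c < 22` → flag = False
So flag = False

Answer: False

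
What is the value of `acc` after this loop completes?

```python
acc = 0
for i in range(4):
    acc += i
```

Sum of 0 to 3 = 6
`acc` takes the values: 0 → 1 → 3 → 6

Answer: 6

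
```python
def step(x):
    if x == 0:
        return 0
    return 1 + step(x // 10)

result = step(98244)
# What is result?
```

Count of digits of 98244: 5

Answer: 5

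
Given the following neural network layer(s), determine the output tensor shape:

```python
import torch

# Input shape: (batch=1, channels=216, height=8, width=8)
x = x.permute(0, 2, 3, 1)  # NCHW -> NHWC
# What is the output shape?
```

Input: (1, 216, 8, 8) -> Output: (1, 8, 8, 216)

Answer: (1, 8, 8, 216)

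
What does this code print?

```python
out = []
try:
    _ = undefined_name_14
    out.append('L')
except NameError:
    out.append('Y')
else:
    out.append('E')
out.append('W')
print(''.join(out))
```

Execution trace: 'Y' (except NameError) → 'W' (after the try/except). Output: YW

Answer: YW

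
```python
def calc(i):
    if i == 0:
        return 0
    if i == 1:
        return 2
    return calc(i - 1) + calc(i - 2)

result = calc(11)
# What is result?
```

Build up from base cases: calc(0)=0, calc(1)=2, calc(2)=2, calc(3)=4, calc(4)=6, calc(5)=10, calc(6)=16, ..., calc(11)=178

Answer: 178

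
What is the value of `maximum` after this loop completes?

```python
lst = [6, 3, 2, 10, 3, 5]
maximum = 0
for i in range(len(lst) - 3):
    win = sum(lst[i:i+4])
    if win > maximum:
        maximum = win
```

Max sum of 4-element window in [6, 3, 2, 10, 3, 5]
`maximum` takes the values: 0 → 21

Answer: 21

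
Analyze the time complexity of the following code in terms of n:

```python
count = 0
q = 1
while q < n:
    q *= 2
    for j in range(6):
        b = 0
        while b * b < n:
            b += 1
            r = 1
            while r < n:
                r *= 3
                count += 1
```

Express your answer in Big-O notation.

Each loop level contributes: log n × 1 × √n × log n. Multiplying the contributions gives O(√n log² n).

Answer: O(√n log² n)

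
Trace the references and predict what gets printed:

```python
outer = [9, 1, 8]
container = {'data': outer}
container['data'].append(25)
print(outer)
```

Key concept: dict holds reference to list.
Step by step:
`outer = [9, 1, 8]` → outer = [9, 1, 8]
`container = {'data': outer}` → container = {'data': [9, 1, 8]}
`container['data'].append(25)` → outer = [9, 1, 8, 25]; container = {'data': [9, 1, 8, 25]}
`print(outer)` → prints [9, 1, 8, 25]

Answer: [9, 1, 8, 25]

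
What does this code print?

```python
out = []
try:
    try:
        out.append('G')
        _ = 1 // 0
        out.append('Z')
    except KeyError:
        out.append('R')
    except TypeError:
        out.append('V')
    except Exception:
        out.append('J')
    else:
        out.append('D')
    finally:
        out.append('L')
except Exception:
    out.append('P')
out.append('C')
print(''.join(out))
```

Execution trace: 'G' (inner try body) → 'J' (inner except Exception) → 'L' (inner finally) → 'C' (after the try/except). Output: GJLC

Answer: GJLC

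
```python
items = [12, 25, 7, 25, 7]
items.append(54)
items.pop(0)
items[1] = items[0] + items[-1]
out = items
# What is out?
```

Trace:
`items = [12, 25, 7, 25, 7]` → items = [12, 25, 7, 25, 7]
`items.append(54)` → items = [12, 25, 7, 25, 7, 54]
`items.pop(0)` → items = [25, 7, 25, 7, 54]
`items[1] = items[0] + items[-1]` → items = [25, 79, 25, 7, 54]
`out = items` → out = [25, 79, 25, 7, 54]
So out = [25, 79, 25, 7, 54]

Answer: [25, 79, 25, 7, 54]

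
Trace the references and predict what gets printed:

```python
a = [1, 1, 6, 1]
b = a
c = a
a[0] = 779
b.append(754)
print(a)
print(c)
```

Key concept: multiple aliases.
Step by step:
`a = [1, 1, 6, 1]` → a = [1, 1, 6, 1]
`b = a` → b = [1, 1, 6, 1] (same object as a)
`c = a` → c = [1, 1, 6, 1] (same object as a, b)
`a[0] = 779` → a = [779, 1, 6, 1] (same object as b, c); b = [779, 1, 6, 1] (same object as a, c); c = [779, 1, 6, 1] (same object as a, b)
`b.append(754)` → a = [779, 1, 6, 1, 754] (same object as b, c); b = [779, 1, 6, 1, 754] (same object as a, c); c = [779, 1, 6, 1, 754] (same object as a, b)
`print(a)` → prints [779, 1, 6, 1, 754]
`print(c)` → prints [779, 1, 6, 1, 754]

Answer:
[779, 1, 6, 1, 754]
[779, 1, 6, 1, 754]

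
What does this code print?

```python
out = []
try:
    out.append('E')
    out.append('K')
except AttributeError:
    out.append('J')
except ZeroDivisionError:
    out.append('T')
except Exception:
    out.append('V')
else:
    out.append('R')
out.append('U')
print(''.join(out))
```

Execution trace: 'E' (try body) → 'K' (try body, no exception) → 'R' (else) → 'U' (after the try/except). Output: EKRU

Answer: EKRU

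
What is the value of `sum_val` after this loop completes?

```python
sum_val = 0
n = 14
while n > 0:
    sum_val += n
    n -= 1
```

Sum 14 down to 1
`sum_val` takes the values: 0 → 14 → 27 → 39 → 50 → 60 → 69 → 77 → 84 → 90 → 95 → 99 → 102 → 104 → 105

Answer: 105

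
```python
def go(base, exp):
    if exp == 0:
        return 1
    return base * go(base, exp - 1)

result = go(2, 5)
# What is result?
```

go(2, 5) = 2 * 2 * 2 * 2 * 2 = 32

Answer: 32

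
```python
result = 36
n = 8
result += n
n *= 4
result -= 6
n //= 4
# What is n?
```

Trace:
`result = 36` → result = 36
`n = 8` → n = 8
`result += n` → result = 44
`n *= 4` → n = 32
`result -= 6` → result = 38
`n //= 4` → n = 8
So n = 8

Answer: 8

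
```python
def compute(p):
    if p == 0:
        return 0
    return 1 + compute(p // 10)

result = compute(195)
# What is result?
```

Count of digits of 195: 3

Answer: 3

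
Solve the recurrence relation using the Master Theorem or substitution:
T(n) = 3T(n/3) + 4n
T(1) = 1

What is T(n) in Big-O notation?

By Master Theorem: a=3, b=3, f(n)=4n. Since log_3(3) = 1 and f(n) = Θ(n^1), Case 2 applies. T(n) = O(n log n).

Answer: O(n log n)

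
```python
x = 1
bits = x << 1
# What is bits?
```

Trace:
`x = 1` → x = 1
`bits = x << 1` → bits = 2
So bits = 2

Answer: 2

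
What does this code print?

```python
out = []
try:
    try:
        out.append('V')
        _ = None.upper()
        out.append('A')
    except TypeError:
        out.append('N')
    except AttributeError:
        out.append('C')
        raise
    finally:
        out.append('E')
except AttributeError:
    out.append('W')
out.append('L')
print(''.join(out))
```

Execution trace: 'V' (inner try body) → 'C' (inner except AttributeError) → 'E' (inner finally) → 'W' (outer except AttributeError) → 'L' (after the try/except). Output: VCEWL

Answer: VCEWL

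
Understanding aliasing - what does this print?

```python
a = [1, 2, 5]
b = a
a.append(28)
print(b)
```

Key concept: basic list aliasing.
Step by step:
`a = [1, 2, 5]` → a = [1, 2, 5]
`b = a` → b = [1, 2, 5] (same object as a)
`a.append(28)` → a = [1, 2, 5, 28] (same object as b); b = [1, 2, 5, 28] (same object as a)
`print(b)` → prints [1, 2, 5, 28]

Answer: [1, 2, 5, 28]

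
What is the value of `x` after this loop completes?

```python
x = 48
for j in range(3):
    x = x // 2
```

Halve 3 times: 48 // 2^3 = 6
`x` takes the values: 48 → 24 → 12 → 6

Answer: 6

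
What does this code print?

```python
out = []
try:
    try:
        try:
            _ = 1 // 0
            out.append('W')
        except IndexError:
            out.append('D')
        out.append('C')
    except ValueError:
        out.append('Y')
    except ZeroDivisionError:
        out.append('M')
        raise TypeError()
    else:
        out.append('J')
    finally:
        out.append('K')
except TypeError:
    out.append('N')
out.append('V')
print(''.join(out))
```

Execution trace: 'M' (except ZeroDivisionError) → 'K' (finally) → 'N' (outer except TypeError) → 'V' (after the try/except). Output: MKNV

Answer: MKNV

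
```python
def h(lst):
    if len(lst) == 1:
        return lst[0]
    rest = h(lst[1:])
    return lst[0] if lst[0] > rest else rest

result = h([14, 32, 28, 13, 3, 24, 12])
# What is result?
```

Recursive max over [14, 32, 28, 13, 3, 24, 12] = 32

Answer: 32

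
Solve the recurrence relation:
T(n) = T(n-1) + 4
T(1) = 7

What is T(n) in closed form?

Unrolling: T(n) = T(1) + 4·(n-1) = 7 + 4(n-1) = 4n + 3.

Answer: T(n) = 4n + 3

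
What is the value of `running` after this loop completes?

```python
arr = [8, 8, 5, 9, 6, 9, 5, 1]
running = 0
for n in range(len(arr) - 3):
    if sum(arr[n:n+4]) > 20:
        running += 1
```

Count windows with sum > 20
`running` takes the values: 0 → 1 → 2 → 3 → 4 → 5

Answer: 5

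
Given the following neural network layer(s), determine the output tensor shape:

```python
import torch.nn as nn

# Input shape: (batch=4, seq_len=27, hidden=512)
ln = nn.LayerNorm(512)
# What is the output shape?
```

Input: (4, 27, 512) -> Output: (4, 27, 512)

Answer: (4, 27, 512)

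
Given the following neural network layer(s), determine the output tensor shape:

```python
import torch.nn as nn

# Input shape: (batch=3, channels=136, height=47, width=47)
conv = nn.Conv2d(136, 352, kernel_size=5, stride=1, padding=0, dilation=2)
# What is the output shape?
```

Input: (3, 136, 47, 47) -> Output: (3, 352, 39, 39)

Answer: (3, 352, 39, 39)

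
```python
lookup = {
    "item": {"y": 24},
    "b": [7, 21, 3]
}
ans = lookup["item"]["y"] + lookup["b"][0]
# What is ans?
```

Trace:
`lookup = { ...` → lookup = {'item': {'y': 24}, 'b': [7, 21, 3]}
`ans = lookup["item"]["y"] + lookup["b"][0]` → ans = 31
So ans = 31

Answer: 31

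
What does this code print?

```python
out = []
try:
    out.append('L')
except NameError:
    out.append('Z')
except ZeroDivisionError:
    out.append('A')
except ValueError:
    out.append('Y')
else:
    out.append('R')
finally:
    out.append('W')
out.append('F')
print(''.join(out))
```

Execution trace: 'L' (try body, no exception) → 'R' (else) → 'W' (finally) → 'F' (after the try/except). Output: LRWF

Answer: LRWF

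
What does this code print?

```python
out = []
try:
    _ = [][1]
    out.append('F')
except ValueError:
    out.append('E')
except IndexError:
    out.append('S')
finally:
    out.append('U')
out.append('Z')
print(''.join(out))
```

Execution trace: 'S' (except IndexError) → 'U' (finally) → 'Z' (after the try/except). Output: SUZ

Answer: SUZ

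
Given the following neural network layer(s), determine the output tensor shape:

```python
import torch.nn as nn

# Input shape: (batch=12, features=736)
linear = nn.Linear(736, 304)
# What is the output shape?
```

Input: (12, 736) -> Output: (12, 304)

Answer: (12, 304)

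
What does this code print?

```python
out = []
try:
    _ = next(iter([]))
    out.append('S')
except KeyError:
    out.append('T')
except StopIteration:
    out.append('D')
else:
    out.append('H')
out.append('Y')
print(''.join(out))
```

Execution trace: 'D' (except StopIteration) → 'Y' (after the try/except). Output: DY

Answer: DY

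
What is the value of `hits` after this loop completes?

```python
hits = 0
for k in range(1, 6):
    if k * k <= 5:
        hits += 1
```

Count numbers where k² ≤ 5
`hits` takes the values: 0 → 1 → 2

Answer: 2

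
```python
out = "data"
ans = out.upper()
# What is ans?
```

Trace:
`out = "data"` → out = 'data'
`ans = out.upper()` → ans = 'DATA'
So ans = 'DATA'

Answer: 'DATA'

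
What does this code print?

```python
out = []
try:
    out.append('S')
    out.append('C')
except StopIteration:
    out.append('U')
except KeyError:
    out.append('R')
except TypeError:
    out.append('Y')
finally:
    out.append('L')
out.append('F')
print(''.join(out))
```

Execution trace: 'S' (try body) → 'C' (try body, no exception) → 'L' (finally) → 'F' (after the try/except). Output: SCLF

Answer: SCLF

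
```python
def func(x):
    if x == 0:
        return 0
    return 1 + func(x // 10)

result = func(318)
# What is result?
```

Count of digits of 318: 3

Answer: 3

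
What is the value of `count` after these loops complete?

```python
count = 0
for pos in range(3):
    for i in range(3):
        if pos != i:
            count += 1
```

3² - 3 (exclude diagonal)
`count` takes the values: 0 → 1 → 2 → 3 → 4 → 5 → 6

Answer: 6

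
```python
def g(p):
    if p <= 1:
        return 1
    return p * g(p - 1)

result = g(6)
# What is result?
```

g(6) = 6 * 5 * 4 * 3 * 2 * 1 = 720

Answer: 720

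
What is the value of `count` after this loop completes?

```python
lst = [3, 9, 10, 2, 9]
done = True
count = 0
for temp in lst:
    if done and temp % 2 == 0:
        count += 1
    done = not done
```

Count even values at even positions
`count` takes the values: 0 → 1

Answer: 1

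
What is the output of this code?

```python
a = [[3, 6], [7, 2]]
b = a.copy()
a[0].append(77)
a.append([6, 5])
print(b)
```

Key concept: shallow copy with nested lists.
Step by step:
`a = [[3, 6], [7, 2]]` → a = [[3, 6], [7, 2]]
`b = a.copy()` → b = [[3, 6], [7, 2]]
`a[0].append(77)` → a = [[3, 6, 77], [7, 2]]; b = [[3, 6, 77], [7, 2]]
`a.append([6, 5])` → a = [[3, 6, 77], [7, 2], [6, 5]]
`print(b)` → prints [[3, 6, 77], [7, 2]]

Answer: [[3, 6, 77], [7, 2]]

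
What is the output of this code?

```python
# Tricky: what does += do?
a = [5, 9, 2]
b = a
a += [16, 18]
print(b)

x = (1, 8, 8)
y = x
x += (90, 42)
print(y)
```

Key concept: += behavior differs for mutable vs immutable.
Step by step:
`a = [5, 9, 2]` → a = [5, 9, 2]
`b = a` → b = [5, 9, 2] (same object as a)
`a += [16, 18]` → a = [5, 9, 2, 16, 18] (same object as b); b = [5, 9, 2, 16, 18] (same object as a)
`print(b)` → prints [5, 9, 2, 16, 18]
`x = (1, 8, 8)` → x = (1, 8, 8)
`y = x` → y = (1, 8, 8)
`x += (90, 42)` → x = (1, 8, 8, 90, 42)
`print(y)` → prints (1, 8, 8)

Answer:
[5, 9, 2, 16, 18]
(1, 8, 8)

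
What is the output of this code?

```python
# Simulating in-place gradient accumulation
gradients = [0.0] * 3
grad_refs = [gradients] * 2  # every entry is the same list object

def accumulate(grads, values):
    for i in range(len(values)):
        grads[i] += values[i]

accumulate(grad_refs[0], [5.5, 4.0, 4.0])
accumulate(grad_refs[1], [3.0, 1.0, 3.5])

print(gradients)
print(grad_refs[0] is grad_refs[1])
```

Key concept: gradient accumulation aliasing.
Step by step:
`gradients = [0.0] * 3` → gradients = [0.0, 0.0, 0.0]
`grad_refs = [gradients] * 2` → grad_refs = [[0.0, 0.0, 0.0], [0.0, 0.0, 0.0]]
`accumulate(grad_refs[0], [5.5, 4.0, 4.0])` → gradients = [5.5, 4.0, 4.0]; grad_refs = [[5.5, 4.0, 4.0], [5.5, 4.0, 4.0]]
`accumulate(grad_refs[1], [3.0, 1.0, 3.5])` → gradients = [8.5, 5.0, 7.5]; grad_refs = [[8.5, 5.0, 7.5], [8.5, 5.0, 7.5]]
`print(gradients)` → prints [8.5, 5.0, 7.5]
`print(grad_refs[0] is grad_refs[1])` → prints True

Answer:
[8.5, 5.0, 7.5]
True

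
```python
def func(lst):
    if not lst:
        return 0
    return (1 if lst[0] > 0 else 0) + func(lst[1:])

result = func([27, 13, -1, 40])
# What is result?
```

Count of positive elements in [27, 13, -1, 40] = 3

Answer: 3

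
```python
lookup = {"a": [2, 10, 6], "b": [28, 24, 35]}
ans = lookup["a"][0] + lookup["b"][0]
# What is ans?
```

Trace:
`lookup = {"a": [2, 10, 6], "b": [28, 24, 35]}` → lookup = {'a': [2, 10, 6], 'b': [28, 24, 35]}
`ans = lookup["a"][0] + lookup["b"][0]` → ans = 30
So ans = 30

Answer: 30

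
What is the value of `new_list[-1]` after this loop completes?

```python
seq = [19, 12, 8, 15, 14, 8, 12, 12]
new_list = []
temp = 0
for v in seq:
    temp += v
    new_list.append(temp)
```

Cumulative sum ends at 100
`new_list` takes the values: [] → [19] → [19, 31] → [19, 31, 39] → [19, 31, 39, 54] → [19, 31, 39, 54, 68] → [19, 31, 39, 54, 68, 76] → [19, 31, 39, 54, 68, 76, 88] → [19, 31, 39, 54, 68, 76, 88, 100]
So `new_list[-1]` = 100

Answer: 100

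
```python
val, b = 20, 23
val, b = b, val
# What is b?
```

Trace:
`val, b = 20, 23` → val = 20; b = 23
`val, b = b, val` → val = 23; b = 20
So b = 20

Answer: 20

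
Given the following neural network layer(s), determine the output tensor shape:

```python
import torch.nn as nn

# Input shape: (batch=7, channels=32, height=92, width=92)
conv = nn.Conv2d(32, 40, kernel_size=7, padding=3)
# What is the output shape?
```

Input: (7, 32, 92, 92) -> Output: (7, 40, 92, 92)

Answer: (7, 40, 92, 92)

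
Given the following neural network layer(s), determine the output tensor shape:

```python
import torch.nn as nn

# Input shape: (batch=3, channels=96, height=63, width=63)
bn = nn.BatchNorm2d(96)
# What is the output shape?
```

Input: (3, 96, 63, 63) -> Output: (3, 96, 63, 63)

Answer: (3, 96, 63, 63)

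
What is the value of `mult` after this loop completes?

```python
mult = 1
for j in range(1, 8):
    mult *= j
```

7! = 5040
`mult` takes the values: 1 → 2 → 6 → 24 → 120 → 720 → 5040

Answer: 5040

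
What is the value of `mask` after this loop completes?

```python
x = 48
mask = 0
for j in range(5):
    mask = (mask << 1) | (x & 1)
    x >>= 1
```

Reverse lowest 5 bits of 48
`mask` takes the values: 0 → 1

Answer: 1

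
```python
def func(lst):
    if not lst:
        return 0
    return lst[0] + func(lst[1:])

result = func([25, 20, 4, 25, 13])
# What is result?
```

25 + 20 + 4 + 25 + 13 + 0 = 87

Answer: 87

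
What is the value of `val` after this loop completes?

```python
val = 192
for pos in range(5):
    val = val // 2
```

Halve 5 times: 192 // 2^5 = 6
`val` takes the values: 192 → 96 → 48 → 24 → 12 → 6

Answer: 6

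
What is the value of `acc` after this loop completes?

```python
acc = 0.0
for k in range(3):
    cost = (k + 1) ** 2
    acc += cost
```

Sum of squared losses 1² + 2² + ... + 3²
`acc` takes the values: 0.0 → 1.0 → 5.0 → 14.0

Answer: 14.0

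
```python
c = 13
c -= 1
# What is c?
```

Trace:
`c = 13` → c = 13
`c -= 1` → c = 12
So c = 12

Answer: 12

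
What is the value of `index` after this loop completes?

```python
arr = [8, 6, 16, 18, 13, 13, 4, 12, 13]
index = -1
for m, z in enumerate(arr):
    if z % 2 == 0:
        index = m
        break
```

First even number index in [8, 6, 16, 18, 13, 13, 4, 12, 13]
`index` takes the values: -1 → 0

Answer: 0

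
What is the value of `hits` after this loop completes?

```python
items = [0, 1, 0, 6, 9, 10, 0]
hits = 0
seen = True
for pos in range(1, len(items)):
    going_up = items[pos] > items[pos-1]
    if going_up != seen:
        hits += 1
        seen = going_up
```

Count direction changes in [0, 1, 0, 6, 9, 10, 0]
`hits` takes the values: 0 → 1 → 2 → 3

Answer: 3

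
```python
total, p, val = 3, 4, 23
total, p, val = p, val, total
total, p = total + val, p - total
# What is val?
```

Trace:
`total, p, val = 3, 4, 23` → total = 3; p = 4; val = 23
`total, p, val = p, val, total` → total = 4; p = 23; val = 3
`total, p = total + val, p - total` → total = 7; p = 19
So val = 3

Answer: 3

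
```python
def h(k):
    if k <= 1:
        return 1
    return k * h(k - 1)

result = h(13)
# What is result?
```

h(13) = 13 * 12 * 11 * 10 * 9 * 8 * 7 * 6 * 5 * 4 * 3 * 2 * 1 = 6227020800

Answer: 6227020800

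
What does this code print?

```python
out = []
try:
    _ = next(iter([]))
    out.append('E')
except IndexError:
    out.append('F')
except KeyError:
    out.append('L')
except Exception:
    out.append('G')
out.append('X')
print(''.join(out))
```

Execution trace: 'G' (except Exception) → 'X' (after the try/except). Output: GX

Answer: GX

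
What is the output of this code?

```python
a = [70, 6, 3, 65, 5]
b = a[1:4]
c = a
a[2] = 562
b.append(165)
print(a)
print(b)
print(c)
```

Key concept: slice vs alias.
Step by step:
`a = [70, 6, 3, 65, 5]` → a = [70, 6, 3, 65, 5]
`b = a[1:4]` → b = [6, 3, 65]
`c = a` → c = [70, 6, 3, 65, 5] (same object as a)
`a[2] = 562` → a = [70, 6, 562, 65, 5] (same object as c); c = [70, 6, 562, 65, 5] (same object as a)
`b.append(165)` → b = [6, 3, 65, 165]
`print(a)` → prints [70, 6, 562, 65, 5]
`print(b)` → prints [6, 3, 65, 165]
`print(c)` → prints [70, 6, 562, 65, 5]

Answer:
[70, 6, 562, 65, 5]
[6, 3, 65, 165]
[70, 6, 562, 65, 5]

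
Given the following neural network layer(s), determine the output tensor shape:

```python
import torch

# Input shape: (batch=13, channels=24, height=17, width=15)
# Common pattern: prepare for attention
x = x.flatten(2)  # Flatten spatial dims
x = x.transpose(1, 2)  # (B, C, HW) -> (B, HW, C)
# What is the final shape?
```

Input: (13, 24, 17, 15) -> after flatten(2): (13, 24, 255) -> Output: (13, 255, 24)

Answer: (13, 255, 24)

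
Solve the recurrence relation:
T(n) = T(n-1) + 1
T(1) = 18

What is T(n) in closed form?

Unrolling: T(n) = T(1) + 1·(n-1) = 18 + 1(n-1) = n + 17.

Answer: T(n) = n + 17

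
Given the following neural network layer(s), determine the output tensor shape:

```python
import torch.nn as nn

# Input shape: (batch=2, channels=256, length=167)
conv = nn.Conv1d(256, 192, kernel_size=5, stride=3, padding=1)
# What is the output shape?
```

Input: (2, 256, 167) -> Output: (2, 192, 55)

Answer: (2, 192, 55)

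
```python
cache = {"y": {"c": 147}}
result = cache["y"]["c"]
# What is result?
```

Trace:
`cache = {"y": {"c": 147}}` → cache = {'y': {'c': 147}}
`result = cache["y"]["c"]` → result = 147
So result = 147

Answer: 147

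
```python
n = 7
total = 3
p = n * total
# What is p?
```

Trace:
`n = 7` → n = 7
`total = 3` → total = 3
`p = n * total` → p = 21
So p = 21

Answer: 21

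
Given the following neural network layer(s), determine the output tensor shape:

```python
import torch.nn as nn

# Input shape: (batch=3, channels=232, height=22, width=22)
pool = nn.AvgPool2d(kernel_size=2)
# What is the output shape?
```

Input: (3, 232, 22, 22) -> Output: (3, 232, 11, 11)

Answer: (3, 232, 11, 11)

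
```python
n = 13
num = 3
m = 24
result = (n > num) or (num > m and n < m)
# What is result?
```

Trace:
`n = 13` → n = 13
`num = 3` → num = 3
`m = 24` → m = 24
`result = (n > num) or (num > m and n < m)` → result = True
So result = True

Answer: True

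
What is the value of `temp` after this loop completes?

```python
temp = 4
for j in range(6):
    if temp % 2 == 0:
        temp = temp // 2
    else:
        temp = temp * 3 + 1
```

Collatz-style transformation from 4
`temp` takes the values: 4 → 2 → 1 → 4 → 2 → 1 → 4

Answer: 4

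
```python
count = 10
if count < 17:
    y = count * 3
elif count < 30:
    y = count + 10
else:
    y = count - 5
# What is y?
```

Trace:
`count = 10` → count = 10
`if count < 17: ...` → count < 17 is True → y = 30
So y = 30

Answer: 30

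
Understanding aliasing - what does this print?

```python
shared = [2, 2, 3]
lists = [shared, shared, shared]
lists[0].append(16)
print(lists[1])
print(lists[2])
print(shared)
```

Key concept: list of same reference.
Step by step:
`shared = [2, 2, 3]` → shared = [2, 2, 3]
`lists = [shared, shared, shared]` → lists = [[2, 2, 3], [2, 2, 3], [2, 2, 3]]
`lists[0].append(16)` → shared = [2, 2, 3, 16]; lists = [[2, 2, 3, 16], [2, 2, 3, 16], [2, 2, 3, 16]]
`print(lists[1])` → prints [2, 2, 3, 16]
`print(lists[2])` → prints [2, 2, 3, 16]
`print(shared)` → prints [2, 2, 3, 16]

Answer:
[2, 2, 3, 16]
[2, 2, 3, 16]
[2, 2, 3, 16]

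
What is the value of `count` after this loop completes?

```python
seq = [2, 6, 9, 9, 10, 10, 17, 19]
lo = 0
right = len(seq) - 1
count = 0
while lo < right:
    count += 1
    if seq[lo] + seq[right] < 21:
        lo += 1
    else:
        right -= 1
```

Steps to find pair summing to 21
`count` takes the values: 0 → 1 → 2 → 3 → 4 → 5 → 6 → 7

Answer: 7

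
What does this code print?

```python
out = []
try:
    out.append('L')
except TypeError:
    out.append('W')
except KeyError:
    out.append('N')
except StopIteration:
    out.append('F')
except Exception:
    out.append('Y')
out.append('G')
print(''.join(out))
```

Execution trace: 'L' (try body, no exception) → 'G' (after the try/except). Output: LG

Answer: LG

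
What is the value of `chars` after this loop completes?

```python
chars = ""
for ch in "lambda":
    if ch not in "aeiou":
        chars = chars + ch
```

Remove vowels from 'lambda'
`chars` takes the values: "" → "l" → "lm" → "lmb" → "lmbd"

Answer: "lmbd"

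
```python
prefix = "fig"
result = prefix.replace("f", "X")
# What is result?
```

Trace:
`prefix = "fig"` → prefix = 'fig'
`result = prefix.replace("f", "X")` → result = 'Xig'
So result = 'Xig'

Answer: 'Xig'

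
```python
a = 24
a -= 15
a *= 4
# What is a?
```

Trace:
`a = 24` → a = 24
`a -= 15` → a = 9
`a *= 4` → a = 36
So a = 36

Answer: 36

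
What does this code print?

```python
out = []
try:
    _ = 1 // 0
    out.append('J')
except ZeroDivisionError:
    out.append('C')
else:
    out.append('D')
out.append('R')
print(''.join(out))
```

Execution trace: 'C' (except ZeroDivisionError) → 'R' (after the try/except). Output: CR

Answer: CR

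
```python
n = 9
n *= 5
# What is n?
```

Trace:
`n = 9` → n = 9
`n *= 5` → n = 45
So n = 45

Answer: 45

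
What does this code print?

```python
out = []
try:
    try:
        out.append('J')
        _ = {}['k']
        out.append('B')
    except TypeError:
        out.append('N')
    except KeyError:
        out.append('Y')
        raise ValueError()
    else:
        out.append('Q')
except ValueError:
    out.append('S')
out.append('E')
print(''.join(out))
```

Execution trace: 'J' (inner try body) → 'Y' (inner except KeyError) → 'S' (outer except ValueError) → 'E' (after the try/except). Output: JYSE

Answer: JYSE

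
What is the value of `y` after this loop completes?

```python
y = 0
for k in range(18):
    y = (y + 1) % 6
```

Increment mod 6, 18 times = 0
`y` takes the values: 0 → 1 → 2 → 3 → 4 → 5 → 0 → 1 → 2 → 3 → 4 → 5 → 0 → 1 → 2 → 3 → 4 → 5 → 0

Answer: 0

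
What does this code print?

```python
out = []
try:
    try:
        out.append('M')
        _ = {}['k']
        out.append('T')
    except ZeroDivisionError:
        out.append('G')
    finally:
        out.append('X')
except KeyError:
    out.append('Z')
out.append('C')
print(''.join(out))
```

Execution trace: 'M' (try body) → 'X' (finally) → 'Z' (outer except KeyError) → 'C' (after the try/except). Output: MXZC

Answer: MXZC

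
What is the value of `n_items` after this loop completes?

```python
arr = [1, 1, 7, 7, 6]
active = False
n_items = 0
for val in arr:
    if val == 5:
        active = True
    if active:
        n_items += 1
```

Count elements after first 5 in [1, 1, 7, 7, 6]
`n_items` takes the values: 0

Answer: 0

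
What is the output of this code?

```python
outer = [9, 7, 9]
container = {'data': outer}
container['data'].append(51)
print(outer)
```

Key concept: dict holds reference to list.
Step by step:
`outer = [9, 7, 9]` → outer = [9, 7, 9]
`container = {'data': outer}` → container = {'data': [9, 7, 9]}
`container['data'].append(51)` → outer = [9, 7, 9, 51]; container = {'data': [9, 7, 9, 51]}
`print(outer)` → prints [9, 7, 9, 51]

Answer: [9, 7, 9, 51]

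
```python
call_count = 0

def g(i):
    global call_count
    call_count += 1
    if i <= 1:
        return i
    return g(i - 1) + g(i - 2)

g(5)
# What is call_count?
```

Calls(i) = 1 + Calls(i-1) + Calls(i-2); Calls(0)=Calls(1)=1. For i=5 this gives 15.

Answer: 15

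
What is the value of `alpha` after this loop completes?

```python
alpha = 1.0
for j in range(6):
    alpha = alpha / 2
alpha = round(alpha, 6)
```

Halving LR 6 times: 1 / 2^6
`alpha` takes the values: 1.0 → 0.5 → 0.25 → 0.125 → 0.0625 → 0.03125 → 0.015625

Answer: 0.015625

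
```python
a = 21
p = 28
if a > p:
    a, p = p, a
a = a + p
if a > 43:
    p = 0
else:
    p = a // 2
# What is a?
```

Trace:
`a = 21` → a = 21
`p = 28` → p = 28
`if a > p: ...` → a > p is False → no variable changes
`a = a + p` → a = 49
`if a > 43: ...` → a > 43 is True → p = 0
So a = 49

Answer: 49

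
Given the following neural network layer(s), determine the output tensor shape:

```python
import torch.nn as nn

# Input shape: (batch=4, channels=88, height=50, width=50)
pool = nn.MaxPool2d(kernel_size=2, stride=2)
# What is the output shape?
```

Input: (4, 88, 50, 50) -> Output: (4, 88, 25, 25)

Answer: (4, 88, 25, 25)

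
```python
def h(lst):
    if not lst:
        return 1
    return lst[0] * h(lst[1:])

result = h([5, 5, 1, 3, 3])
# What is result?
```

Product over [5, 5, 1, 3, 3] = 5 * 5 * 1 * 3 * 3 = 225

Answer: 225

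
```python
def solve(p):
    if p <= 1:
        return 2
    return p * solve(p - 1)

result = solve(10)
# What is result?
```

solve(10) = 10 * 9 * 8 * 7 * 6 * 5 * 4 * 3 * 2 * 2 = 7257600

Answer: 7257600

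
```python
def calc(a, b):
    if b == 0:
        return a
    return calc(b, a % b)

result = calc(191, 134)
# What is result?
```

calc(191, 134) -> calc(134, 57) -> calc(57, 20) -> calc(20, 17) -> calc(17, 3) -> calc(3, 2) -> calc(2, 1) -> calc(1, 0) -> 1

Answer: 1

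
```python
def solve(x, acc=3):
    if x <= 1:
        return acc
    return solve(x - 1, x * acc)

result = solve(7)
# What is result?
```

Accumulator trace (n, acc): (7, 3) -> (6, 21) -> (5, 126) -> (4, 630) -> (3, 2520) -> (2, 7560) -> (1, 15120) -> return 15120

Answer: 15120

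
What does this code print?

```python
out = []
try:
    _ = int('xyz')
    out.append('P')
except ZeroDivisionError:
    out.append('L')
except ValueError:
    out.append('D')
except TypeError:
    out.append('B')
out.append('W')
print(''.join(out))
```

Execution trace: 'D' (except ValueError) → 'W' (after the try/except). Output: DW

Answer: DW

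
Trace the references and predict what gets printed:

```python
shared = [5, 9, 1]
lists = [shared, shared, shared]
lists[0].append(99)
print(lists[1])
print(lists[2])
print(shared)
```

Key concept: list of same reference.
Step by step:
`shared = [5, 9, 1]` → shared = [5, 9, 1]
`lists = [shared, shared, shared]` → lists = [[5, 9, 1], [5, 9, 1], [5, 9, 1]]
`lists[0].append(99)` → shared = [5, 9, 1, 99]; lists = [[5, 9, 1, 99], [5, 9, 1, 99], [5, 9, 1, 99]]
`print(lists[1])` → prints [5, 9, 1, 99]
`print(lists[2])` → prints [5, 9, 1, 99]
`print(shared)` → prints [5, 9, 1, 99]

Answer:
[5, 9, 1, 99]
[5, 9, 1, 99]
[5, 9, 1, 99]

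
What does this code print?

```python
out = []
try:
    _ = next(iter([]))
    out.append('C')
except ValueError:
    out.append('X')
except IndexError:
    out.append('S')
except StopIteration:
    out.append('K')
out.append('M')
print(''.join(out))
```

Execution trace: 'K' (except StopIteration) → 'M' (after the try/except). Output: KM

Answer: KM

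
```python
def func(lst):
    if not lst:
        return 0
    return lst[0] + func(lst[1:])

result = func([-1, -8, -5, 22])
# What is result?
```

(-1) + (-8) + (-5) + 22 + 0 = 8

Answer: 8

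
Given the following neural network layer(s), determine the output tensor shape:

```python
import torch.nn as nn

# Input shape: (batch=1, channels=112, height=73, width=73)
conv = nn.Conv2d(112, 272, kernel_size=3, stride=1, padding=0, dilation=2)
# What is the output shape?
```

Input: (1, 112, 73, 73) -> Output: (1, 272, 69, 69)

Answer: (1, 272, 69, 69)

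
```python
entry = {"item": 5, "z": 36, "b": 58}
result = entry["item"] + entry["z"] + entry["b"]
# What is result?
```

Trace:
`entry = {"item": 5, "z": 36, "b": 58}` → entry = {'item': 5, 'z': 36, 'b': 58}
`result = entry["item"] + entry["z"] + entry["b"]` → result = 99
So result = 99

Answer: 99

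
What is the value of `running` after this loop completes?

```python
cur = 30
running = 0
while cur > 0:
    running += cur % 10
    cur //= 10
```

Sum digits of 30
`running` takes the values: 0 → 3

Answer: 3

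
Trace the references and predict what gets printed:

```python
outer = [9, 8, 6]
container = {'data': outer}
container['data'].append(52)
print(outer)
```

Key concept: dict holds reference to list.
Step by step:
`outer = [9, 8, 6]` → outer = [9, 8, 6]
`container = {'data': outer}` → container = {'data': [9, 8, 6]}
`container['data'].append(52)` → outer = [9, 8, 6, 52]; container = {'data': [9, 8, 6, 52]}
`print(outer)` → prints [9, 8, 6, 52]

Answer: [9, 8, 6, 52]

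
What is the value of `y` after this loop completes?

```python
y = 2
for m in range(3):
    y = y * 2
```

Multiply by 2, 3 times: 2 * 2^3 = 16
`y` takes the values: 2 → 4 → 8 → 16

Answer: 16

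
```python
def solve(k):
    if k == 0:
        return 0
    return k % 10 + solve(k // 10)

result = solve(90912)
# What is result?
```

Sum of digits of 90912: 2 + 1 + 9 + 0 + 9 = 21

Answer: 21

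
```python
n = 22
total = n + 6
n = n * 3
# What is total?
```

Trace:
`n = 22` → n = 22
`total = n + 6` → total = 28
`n = n * 3` → n = 66
So total = 28

Answer: 28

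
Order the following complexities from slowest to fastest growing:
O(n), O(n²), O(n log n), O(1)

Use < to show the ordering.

Ordered by growth rate: O(1) < O(n) < O(n log n) < O(n²)

Answer: O(1) < O(n) < O(n log n) < O(n²)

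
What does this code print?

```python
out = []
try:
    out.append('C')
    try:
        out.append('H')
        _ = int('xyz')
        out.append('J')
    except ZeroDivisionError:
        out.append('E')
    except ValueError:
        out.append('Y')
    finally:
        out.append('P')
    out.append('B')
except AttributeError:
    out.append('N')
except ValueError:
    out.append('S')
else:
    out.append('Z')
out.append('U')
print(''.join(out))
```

Execution trace: 'C' (try body) → 'H' (inner try body) → 'Y' (inner except ValueError) → 'P' (inner finally) → 'B' (try body, no exception) → 'Z' (else) → 'U' (after the try/except). Output: CHYPBZU

Answer: CHYPBZU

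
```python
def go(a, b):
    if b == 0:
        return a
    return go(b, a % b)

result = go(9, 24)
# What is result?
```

go(9, 24) -> go(24, 9) -> go(9, 6) -> go(6, 3) -> go(3, 0) -> 3

Answer: 3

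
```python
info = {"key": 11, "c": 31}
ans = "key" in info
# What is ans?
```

Trace:
`info = {"key": 11, "c": 31}` → info = {'key': 11, 'c': 31}
`ans = "key" in info` → ans = True
So ans = True

Answer: True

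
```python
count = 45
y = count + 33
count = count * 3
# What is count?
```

Trace:
`count = 45` → count = 45
`y = count + 33` → y = 78
`count = count * 3` → count = 135
So count = 135

Answer: 135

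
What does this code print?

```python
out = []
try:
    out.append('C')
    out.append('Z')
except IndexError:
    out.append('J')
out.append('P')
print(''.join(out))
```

Execution trace: 'C' (try body) → 'Z' (try body, no exception) → 'P' (after the try/except). Output: CZP

Answer: CZP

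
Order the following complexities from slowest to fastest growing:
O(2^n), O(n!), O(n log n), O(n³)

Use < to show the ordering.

Ordered by growth rate: O(n log n) < O(n³) < O(2^n) < O(n!)

Answer: O(n log n) < O(n³) < O(2^n) < O(n!)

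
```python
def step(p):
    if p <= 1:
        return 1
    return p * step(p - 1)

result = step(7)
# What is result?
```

step(7) = 7 * 6 * 5 * 4 * 3 * 2 * 1 = 5040

Answer: 5040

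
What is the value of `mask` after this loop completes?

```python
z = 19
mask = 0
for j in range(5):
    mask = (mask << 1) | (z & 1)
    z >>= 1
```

Reverse lowest 5 bits of 19
`mask` takes the values: 0 → 1 → 3 → 6 → 12 → 25

Answer: 25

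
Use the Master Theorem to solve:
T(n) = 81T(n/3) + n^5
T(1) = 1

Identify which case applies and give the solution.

a=81, b=3, f(n)=n^5. log_3(81) = 4. Since c=5 > 4 and the regularity condition holds (81(n/3)^5 = (81/3^5)n^5 with 81/3^5 < 1), Case 3 applies: T(n) = Θ(f(n)) = O(n^5).

Answer: O(n^5) - Case 3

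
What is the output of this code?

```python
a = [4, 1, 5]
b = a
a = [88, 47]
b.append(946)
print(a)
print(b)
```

Key concept: rebinding vs mutation: a is rebound to a new list, b still points at the original.
Step by step:
`a = [4, 1, 5]` → a = [4, 1, 5]
`b = a` → b = [4, 1, 5] (same object as a)
`a = [88, 47]` → a = [88, 47]
`b.append(946)` → b = [4, 1, 5, 946]
`print(a)` → prints [88, 47]
`print(b)` → prints [4, 1, 5, 946]

Answer:
[88, 47]
[4, 1, 5, 946]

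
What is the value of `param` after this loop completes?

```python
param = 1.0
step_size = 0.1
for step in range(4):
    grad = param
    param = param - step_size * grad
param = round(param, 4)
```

Gradient descent: w = 1.0 * (1 - 0.1)^4
`param` takes the values: 1.0 → 0.9 → 0.81 → 0.729 → 0.6561

Answer: 0.6561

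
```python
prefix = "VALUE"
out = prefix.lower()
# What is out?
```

Trace:
`prefix = "VALUE"` → prefix = 'VALUE'
`out = prefix.lower()` → out = 'value'
So out = 'value'

Answer: 'value'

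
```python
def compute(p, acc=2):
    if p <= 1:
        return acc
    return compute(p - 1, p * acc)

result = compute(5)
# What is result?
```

Accumulator trace (n, acc): (5, 2) -> (4, 10) -> (3, 40) -> (2, 120) -> (1, 240) -> return 240

Answer: 240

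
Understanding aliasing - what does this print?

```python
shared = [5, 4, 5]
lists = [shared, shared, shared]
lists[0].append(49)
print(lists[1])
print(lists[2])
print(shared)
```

Key concept: list of same reference.
Step by step:
`shared = [5, 4, 5]` → shared = [5, 4, 5]
`lists = [shared, shared, shared]` → lists = [[5, 4, 5], [5, 4, 5], [5, 4, 5]]
`lists[0].append(49)` → shared = [5, 4, 5, 49]; lists = [[5, 4, 5, 49], [5, 4, 5, 49], [5, 4, 5, 49]]
`print(lists[1])` → prints [5, 4, 5, 49]
`print(lists[2])` → prints [5, 4, 5, 49]
`print(shared)` → prints [5, 4, 5, 49]

Answer:
[5, 4, 5, 49]
[5, 4, 5, 49]
[5, 4, 5, 49]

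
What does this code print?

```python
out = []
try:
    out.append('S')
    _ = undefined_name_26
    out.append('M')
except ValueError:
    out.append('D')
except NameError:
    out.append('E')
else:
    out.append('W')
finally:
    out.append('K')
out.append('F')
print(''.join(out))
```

Execution trace: 'S' (try body) → 'E' (except NameError) → 'K' (finally) → 'F' (after the try/except). Output: SEKF

Answer: SEKF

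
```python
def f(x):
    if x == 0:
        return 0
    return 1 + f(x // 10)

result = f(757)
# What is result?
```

Count of digits of 757: 3

Answer: 3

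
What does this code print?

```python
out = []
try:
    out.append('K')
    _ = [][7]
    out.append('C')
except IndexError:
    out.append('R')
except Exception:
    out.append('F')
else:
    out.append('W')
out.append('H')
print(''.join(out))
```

Execution trace: 'K' (try body) → 'R' (except IndexError) → 'H' (after the try/except). Output: KRH

Answer: KRH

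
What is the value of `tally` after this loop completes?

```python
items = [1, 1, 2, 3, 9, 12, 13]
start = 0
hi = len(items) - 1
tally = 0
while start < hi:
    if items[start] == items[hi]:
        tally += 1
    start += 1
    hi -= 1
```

Count matching pairs from ends
`tally` takes the values: 0

Answer: 0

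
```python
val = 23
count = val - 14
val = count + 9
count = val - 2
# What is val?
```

Trace:
`val = 23` → val = 23
`count = val - 14` → count = 9
`val = count + 9` → val = 18
`count = val - 2` → count = 16
So val = 18

Answer: 18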